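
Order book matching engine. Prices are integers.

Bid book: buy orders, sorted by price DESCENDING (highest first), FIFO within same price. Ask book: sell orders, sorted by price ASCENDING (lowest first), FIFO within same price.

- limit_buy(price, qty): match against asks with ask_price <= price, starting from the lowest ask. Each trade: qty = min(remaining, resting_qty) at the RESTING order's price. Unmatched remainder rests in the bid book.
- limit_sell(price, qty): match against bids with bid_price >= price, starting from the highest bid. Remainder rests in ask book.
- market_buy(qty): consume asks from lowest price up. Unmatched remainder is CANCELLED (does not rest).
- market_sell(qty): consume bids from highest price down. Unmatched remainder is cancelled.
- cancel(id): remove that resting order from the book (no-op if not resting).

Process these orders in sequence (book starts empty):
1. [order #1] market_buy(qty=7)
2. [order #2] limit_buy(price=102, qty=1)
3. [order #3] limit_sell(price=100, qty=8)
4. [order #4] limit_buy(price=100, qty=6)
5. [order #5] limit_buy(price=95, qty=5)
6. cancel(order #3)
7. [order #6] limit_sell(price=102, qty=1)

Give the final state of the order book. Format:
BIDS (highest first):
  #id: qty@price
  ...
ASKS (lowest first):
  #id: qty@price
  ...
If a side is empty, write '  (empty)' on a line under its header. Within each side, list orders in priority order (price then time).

After op 1 [order #1] market_buy(qty=7): fills=none; bids=[-] asks=[-]
After op 2 [order #2] limit_buy(price=102, qty=1): fills=none; bids=[#2:1@102] asks=[-]
After op 3 [order #3] limit_sell(price=100, qty=8): fills=#2x#3:1@102; bids=[-] asks=[#3:7@100]
After op 4 [order #4] limit_buy(price=100, qty=6): fills=#4x#3:6@100; bids=[-] asks=[#3:1@100]
After op 5 [order #5] limit_buy(price=95, qty=5): fills=none; bids=[#5:5@95] asks=[#3:1@100]
After op 6 cancel(order #3): fills=none; bids=[#5:5@95] asks=[-]
After op 7 [order #6] limit_sell(price=102, qty=1): fills=none; bids=[#5:5@95] asks=[#6:1@102]

Answer: BIDS (highest first):
  #5: 5@95
ASKS (lowest first):
  #6: 1@102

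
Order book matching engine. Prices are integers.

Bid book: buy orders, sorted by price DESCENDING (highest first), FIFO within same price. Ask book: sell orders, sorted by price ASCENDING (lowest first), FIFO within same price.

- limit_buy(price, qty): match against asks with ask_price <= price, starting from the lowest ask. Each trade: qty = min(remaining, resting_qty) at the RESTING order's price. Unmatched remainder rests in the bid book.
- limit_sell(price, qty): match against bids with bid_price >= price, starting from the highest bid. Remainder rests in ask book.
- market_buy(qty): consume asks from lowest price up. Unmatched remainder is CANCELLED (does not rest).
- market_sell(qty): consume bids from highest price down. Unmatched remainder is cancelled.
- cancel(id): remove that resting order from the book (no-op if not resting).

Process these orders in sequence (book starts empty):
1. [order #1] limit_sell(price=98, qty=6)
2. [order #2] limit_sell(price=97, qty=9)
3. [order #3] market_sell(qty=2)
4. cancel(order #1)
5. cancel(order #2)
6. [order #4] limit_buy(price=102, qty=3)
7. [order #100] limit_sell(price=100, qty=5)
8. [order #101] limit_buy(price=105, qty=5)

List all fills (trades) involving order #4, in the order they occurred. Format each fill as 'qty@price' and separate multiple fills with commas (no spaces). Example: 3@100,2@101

Answer: 3@102

Derivation:
After op 1 [order #1] limit_sell(price=98, qty=6): fills=none; bids=[-] asks=[#1:6@98]
After op 2 [order #2] limit_sell(price=97, qty=9): fills=none; bids=[-] asks=[#2:9@97 #1:6@98]
After op 3 [order #3] market_sell(qty=2): fills=none; bids=[-] asks=[#2:9@97 #1:6@98]
After op 4 cancel(order #1): fills=none; bids=[-] asks=[#2:9@97]
After op 5 cancel(order #2): fills=none; bids=[-] asks=[-]
After op 6 [order #4] limit_buy(price=102, qty=3): fills=none; bids=[#4:3@102] asks=[-]
After op 7 [order #100] limit_sell(price=100, qty=5): fills=#4x#100:3@102; bids=[-] asks=[#100:2@100]
After op 8 [order #101] limit_buy(price=105, qty=5): fills=#101x#100:2@100; bids=[#101:3@105] asks=[-]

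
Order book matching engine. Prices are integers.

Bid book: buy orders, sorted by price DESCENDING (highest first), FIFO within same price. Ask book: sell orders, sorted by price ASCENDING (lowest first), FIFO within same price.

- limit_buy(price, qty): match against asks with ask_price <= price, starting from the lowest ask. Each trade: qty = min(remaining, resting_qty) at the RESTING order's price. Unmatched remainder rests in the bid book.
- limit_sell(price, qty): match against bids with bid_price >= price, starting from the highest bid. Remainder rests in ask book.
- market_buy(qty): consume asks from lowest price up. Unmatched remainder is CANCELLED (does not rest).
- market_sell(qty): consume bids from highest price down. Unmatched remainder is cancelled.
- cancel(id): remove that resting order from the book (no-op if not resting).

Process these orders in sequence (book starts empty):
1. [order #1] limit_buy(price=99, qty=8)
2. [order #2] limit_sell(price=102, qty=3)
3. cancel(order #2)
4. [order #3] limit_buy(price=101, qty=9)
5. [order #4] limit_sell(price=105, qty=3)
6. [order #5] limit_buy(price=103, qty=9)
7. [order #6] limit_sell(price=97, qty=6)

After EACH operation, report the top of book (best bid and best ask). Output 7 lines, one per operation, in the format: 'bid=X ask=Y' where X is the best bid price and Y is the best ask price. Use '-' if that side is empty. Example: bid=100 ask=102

After op 1 [order #1] limit_buy(price=99, qty=8): fills=none; bids=[#1:8@99] asks=[-]
After op 2 [order #2] limit_sell(price=102, qty=3): fills=none; bids=[#1:8@99] asks=[#2:3@102]
After op 3 cancel(order #2): fills=none; bids=[#1:8@99] asks=[-]
After op 4 [order #3] limit_buy(price=101, qty=9): fills=none; bids=[#3:9@101 #1:8@99] asks=[-]
After op 5 [order #4] limit_sell(price=105, qty=3): fills=none; bids=[#3:9@101 #1:8@99] asks=[#4:3@105]
After op 6 [order #5] limit_buy(price=103, qty=9): fills=none; bids=[#5:9@103 #3:9@101 #1:8@99] asks=[#4:3@105]
After op 7 [order #6] limit_sell(price=97, qty=6): fills=#5x#6:6@103; bids=[#5:3@103 #3:9@101 #1:8@99] asks=[#4:3@105]

Answer: bid=99 ask=-
bid=99 ask=102
bid=99 ask=-
bid=101 ask=-
bid=101 ask=105
bid=103 ask=105
bid=103 ask=105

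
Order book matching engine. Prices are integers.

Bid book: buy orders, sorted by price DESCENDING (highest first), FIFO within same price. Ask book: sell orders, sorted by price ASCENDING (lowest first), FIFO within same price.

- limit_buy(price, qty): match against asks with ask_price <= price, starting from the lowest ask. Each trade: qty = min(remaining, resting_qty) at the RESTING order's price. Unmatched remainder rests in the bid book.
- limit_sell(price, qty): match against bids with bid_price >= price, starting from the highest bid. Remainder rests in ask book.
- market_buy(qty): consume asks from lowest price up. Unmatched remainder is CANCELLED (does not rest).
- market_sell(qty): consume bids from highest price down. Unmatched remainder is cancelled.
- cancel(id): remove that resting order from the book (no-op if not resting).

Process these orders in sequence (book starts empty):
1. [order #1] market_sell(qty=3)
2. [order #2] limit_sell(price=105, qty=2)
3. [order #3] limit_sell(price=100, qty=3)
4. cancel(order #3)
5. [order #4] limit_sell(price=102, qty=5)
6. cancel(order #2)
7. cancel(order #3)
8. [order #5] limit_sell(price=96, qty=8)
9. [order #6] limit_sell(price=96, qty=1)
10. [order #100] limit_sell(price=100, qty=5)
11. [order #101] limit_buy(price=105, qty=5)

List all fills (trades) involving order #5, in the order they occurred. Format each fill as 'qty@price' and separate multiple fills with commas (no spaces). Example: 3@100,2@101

After op 1 [order #1] market_sell(qty=3): fills=none; bids=[-] asks=[-]
After op 2 [order #2] limit_sell(price=105, qty=2): fills=none; bids=[-] asks=[#2:2@105]
After op 3 [order #3] limit_sell(price=100, qty=3): fills=none; bids=[-] asks=[#3:3@100 #2:2@105]
After op 4 cancel(order #3): fills=none; bids=[-] asks=[#2:2@105]
After op 5 [order #4] limit_sell(price=102, qty=5): fills=none; bids=[-] asks=[#4:5@102 #2:2@105]
After op 6 cancel(order #2): fills=none; bids=[-] asks=[#4:5@102]
After op 7 cancel(order #3): fills=none; bids=[-] asks=[#4:5@102]
After op 8 [order #5] limit_sell(price=96, qty=8): fills=none; bids=[-] asks=[#5:8@96 #4:5@102]
After op 9 [order #6] limit_sell(price=96, qty=1): fills=none; bids=[-] asks=[#5:8@96 #6:1@96 #4:5@102]
After op 10 [order #100] limit_sell(price=100, qty=5): fills=none; bids=[-] asks=[#5:8@96 #6:1@96 #100:5@100 #4:5@102]
After op 11 [order #101] limit_buy(price=105, qty=5): fills=#101x#5:5@96; bids=[-] asks=[#5:3@96 #6:1@96 #100:5@100 #4:5@102]

Answer: 5@96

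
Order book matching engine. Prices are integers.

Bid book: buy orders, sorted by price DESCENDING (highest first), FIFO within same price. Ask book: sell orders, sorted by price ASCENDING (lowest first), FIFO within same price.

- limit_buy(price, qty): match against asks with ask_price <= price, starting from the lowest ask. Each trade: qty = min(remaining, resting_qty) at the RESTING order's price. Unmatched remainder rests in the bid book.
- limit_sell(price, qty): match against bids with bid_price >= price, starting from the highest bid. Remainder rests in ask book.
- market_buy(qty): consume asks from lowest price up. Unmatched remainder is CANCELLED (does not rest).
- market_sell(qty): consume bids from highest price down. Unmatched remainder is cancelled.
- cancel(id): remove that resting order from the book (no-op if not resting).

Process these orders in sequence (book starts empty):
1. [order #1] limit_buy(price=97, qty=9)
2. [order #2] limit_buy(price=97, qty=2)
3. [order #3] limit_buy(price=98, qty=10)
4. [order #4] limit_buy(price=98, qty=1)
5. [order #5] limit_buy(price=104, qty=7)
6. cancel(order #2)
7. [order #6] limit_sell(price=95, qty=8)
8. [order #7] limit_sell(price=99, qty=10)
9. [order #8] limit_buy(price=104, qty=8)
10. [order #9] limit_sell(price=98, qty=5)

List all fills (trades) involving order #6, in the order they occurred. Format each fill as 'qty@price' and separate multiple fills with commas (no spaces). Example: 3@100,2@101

Answer: 7@104,1@98

Derivation:
After op 1 [order #1] limit_buy(price=97, qty=9): fills=none; bids=[#1:9@97] asks=[-]
After op 2 [order #2] limit_buy(price=97, qty=2): fills=none; bids=[#1:9@97 #2:2@97] asks=[-]
After op 3 [order #3] limit_buy(price=98, qty=10): fills=none; bids=[#3:10@98 #1:9@97 #2:2@97] asks=[-]
After op 4 [order #4] limit_buy(price=98, qty=1): fills=none; bids=[#3:10@98 #4:1@98 #1:9@97 #2:2@97] asks=[-]
After op 5 [order #5] limit_buy(price=104, qty=7): fills=none; bids=[#5:7@104 #3:10@98 #4:1@98 #1:9@97 #2:2@97] asks=[-]
After op 6 cancel(order #2): fills=none; bids=[#5:7@104 #3:10@98 #4:1@98 #1:9@97] asks=[-]
After op 7 [order #6] limit_sell(price=95, qty=8): fills=#5x#6:7@104 #3x#6:1@98; bids=[#3:9@98 #4:1@98 #1:9@97] asks=[-]
After op 8 [order #7] limit_sell(price=99, qty=10): fills=none; bids=[#3:9@98 #4:1@98 #1:9@97] asks=[#7:10@99]
After op 9 [order #8] limit_buy(price=104, qty=8): fills=#8x#7:8@99; bids=[#3:9@98 #4:1@98 #1:9@97] asks=[#7:2@99]
After op 10 [order #9] limit_sell(price=98, qty=5): fills=#3x#9:5@98; bids=[#3:4@98 #4:1@98 #1:9@97] asks=[#7:2@99]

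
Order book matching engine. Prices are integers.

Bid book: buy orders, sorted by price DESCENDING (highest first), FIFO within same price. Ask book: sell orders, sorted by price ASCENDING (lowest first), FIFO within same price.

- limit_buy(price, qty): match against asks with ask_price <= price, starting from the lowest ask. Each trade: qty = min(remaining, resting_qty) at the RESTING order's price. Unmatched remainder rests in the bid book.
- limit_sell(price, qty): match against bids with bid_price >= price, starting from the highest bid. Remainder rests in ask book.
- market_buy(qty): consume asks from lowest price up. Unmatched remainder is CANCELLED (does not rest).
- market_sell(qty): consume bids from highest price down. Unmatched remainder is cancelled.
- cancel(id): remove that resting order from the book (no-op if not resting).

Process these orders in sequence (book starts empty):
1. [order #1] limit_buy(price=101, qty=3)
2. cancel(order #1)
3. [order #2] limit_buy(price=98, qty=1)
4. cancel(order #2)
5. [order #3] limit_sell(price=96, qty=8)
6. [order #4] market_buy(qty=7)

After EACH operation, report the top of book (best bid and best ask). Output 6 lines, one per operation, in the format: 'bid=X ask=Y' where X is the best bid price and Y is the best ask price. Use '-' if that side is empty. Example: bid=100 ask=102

Answer: bid=101 ask=-
bid=- ask=-
bid=98 ask=-
bid=- ask=-
bid=- ask=96
bid=- ask=96

Derivation:
After op 1 [order #1] limit_buy(price=101, qty=3): fills=none; bids=[#1:3@101] asks=[-]
After op 2 cancel(order #1): fills=none; bids=[-] asks=[-]
After op 3 [order #2] limit_buy(price=98, qty=1): fills=none; bids=[#2:1@98] asks=[-]
After op 4 cancel(order #2): fills=none; bids=[-] asks=[-]
After op 5 [order #3] limit_sell(price=96, qty=8): fills=none; bids=[-] asks=[#3:8@96]
After op 6 [order #4] market_buy(qty=7): fills=#4x#3:7@96; bids=[-] asks=[#3:1@96]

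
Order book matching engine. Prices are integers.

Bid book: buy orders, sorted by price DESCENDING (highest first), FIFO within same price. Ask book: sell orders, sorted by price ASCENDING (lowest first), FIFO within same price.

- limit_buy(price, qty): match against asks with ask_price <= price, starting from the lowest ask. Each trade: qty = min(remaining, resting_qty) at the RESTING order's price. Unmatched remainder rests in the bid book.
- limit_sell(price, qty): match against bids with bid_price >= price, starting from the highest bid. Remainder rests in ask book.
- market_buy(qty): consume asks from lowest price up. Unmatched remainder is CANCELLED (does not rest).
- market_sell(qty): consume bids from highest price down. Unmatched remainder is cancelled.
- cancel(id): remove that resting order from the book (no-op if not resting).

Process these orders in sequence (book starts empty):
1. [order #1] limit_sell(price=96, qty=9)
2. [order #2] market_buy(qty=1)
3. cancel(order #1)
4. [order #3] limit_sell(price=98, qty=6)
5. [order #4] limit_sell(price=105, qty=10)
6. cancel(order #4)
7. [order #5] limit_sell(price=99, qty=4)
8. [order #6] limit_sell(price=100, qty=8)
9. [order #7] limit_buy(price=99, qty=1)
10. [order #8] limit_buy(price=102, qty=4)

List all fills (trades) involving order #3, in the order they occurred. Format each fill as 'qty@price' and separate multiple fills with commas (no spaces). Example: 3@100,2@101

Answer: 1@98,4@98

Derivation:
After op 1 [order #1] limit_sell(price=96, qty=9): fills=none; bids=[-] asks=[#1:9@96]
After op 2 [order #2] market_buy(qty=1): fills=#2x#1:1@96; bids=[-] asks=[#1:8@96]
After op 3 cancel(order #1): fills=none; bids=[-] asks=[-]
After op 4 [order #3] limit_sell(price=98, qty=6): fills=none; bids=[-] asks=[#3:6@98]
After op 5 [order #4] limit_sell(price=105, qty=10): fills=none; bids=[-] asks=[#3:6@98 #4:10@105]
After op 6 cancel(order #4): fills=none; bids=[-] asks=[#3:6@98]
After op 7 [order #5] limit_sell(price=99, qty=4): fills=none; bids=[-] asks=[#3:6@98 #5:4@99]
After op 8 [order #6] limit_sell(price=100, qty=8): fills=none; bids=[-] asks=[#3:6@98 #5:4@99 #6:8@100]
After op 9 [order #7] limit_buy(price=99, qty=1): fills=#7x#3:1@98; bids=[-] asks=[#3:5@98 #5:4@99 #6:8@100]
After op 10 [order #8] limit_buy(price=102, qty=4): fills=#8x#3:4@98; bids=[-] asks=[#3:1@98 #5:4@99 #6:8@100]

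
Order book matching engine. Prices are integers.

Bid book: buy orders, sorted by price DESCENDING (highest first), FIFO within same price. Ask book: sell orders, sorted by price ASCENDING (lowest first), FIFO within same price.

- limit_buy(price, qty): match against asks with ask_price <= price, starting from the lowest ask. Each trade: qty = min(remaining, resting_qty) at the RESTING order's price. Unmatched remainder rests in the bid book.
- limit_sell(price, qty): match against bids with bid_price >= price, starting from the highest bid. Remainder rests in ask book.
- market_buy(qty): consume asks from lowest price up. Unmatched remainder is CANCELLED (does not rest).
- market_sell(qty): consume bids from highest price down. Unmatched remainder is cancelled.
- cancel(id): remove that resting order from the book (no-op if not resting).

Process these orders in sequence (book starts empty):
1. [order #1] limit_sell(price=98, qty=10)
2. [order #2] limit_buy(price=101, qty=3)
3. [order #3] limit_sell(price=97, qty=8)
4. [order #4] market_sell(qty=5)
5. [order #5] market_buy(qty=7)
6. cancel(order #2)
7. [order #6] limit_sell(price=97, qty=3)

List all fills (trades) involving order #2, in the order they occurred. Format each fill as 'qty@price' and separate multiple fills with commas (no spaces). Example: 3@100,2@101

Answer: 3@98

Derivation:
After op 1 [order #1] limit_sell(price=98, qty=10): fills=none; bids=[-] asks=[#1:10@98]
After op 2 [order #2] limit_buy(price=101, qty=3): fills=#2x#1:3@98; bids=[-] asks=[#1:7@98]
After op 3 [order #3] limit_sell(price=97, qty=8): fills=none; bids=[-] asks=[#3:8@97 #1:7@98]
After op 4 [order #4] market_sell(qty=5): fills=none; bids=[-] asks=[#3:8@97 #1:7@98]
After op 5 [order #5] market_buy(qty=7): fills=#5x#3:7@97; bids=[-] asks=[#3:1@97 #1:7@98]
After op 6 cancel(order #2): fills=none; bids=[-] asks=[#3:1@97 #1:7@98]
After op 7 [order #6] limit_sell(price=97, qty=3): fills=none; bids=[-] asks=[#3:1@97 #6:3@97 #1:7@98]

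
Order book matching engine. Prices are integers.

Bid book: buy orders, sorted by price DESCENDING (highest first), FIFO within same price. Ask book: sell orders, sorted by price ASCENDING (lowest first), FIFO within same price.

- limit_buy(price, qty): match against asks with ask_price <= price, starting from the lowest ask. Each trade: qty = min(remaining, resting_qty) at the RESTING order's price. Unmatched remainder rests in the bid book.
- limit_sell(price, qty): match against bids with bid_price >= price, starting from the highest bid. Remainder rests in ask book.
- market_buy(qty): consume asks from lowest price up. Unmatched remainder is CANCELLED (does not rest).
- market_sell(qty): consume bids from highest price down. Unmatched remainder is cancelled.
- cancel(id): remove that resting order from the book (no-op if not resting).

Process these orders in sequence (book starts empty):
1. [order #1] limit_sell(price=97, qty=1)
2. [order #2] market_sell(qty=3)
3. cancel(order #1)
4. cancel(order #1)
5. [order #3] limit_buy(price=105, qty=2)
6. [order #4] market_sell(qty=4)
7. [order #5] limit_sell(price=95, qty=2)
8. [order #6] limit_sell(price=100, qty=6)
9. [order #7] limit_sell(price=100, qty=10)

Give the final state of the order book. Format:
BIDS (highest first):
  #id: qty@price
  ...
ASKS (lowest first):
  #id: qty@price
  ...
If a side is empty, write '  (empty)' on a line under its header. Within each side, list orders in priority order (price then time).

After op 1 [order #1] limit_sell(price=97, qty=1): fills=none; bids=[-] asks=[#1:1@97]
After op 2 [order #2] market_sell(qty=3): fills=none; bids=[-] asks=[#1:1@97]
After op 3 cancel(order #1): fills=none; bids=[-] asks=[-]
After op 4 cancel(order #1): fills=none; bids=[-] asks=[-]
After op 5 [order #3] limit_buy(price=105, qty=2): fills=none; bids=[#3:2@105] asks=[-]
After op 6 [order #4] market_sell(qty=4): fills=#3x#4:2@105; bids=[-] asks=[-]
After op 7 [order #5] limit_sell(price=95, qty=2): fills=none; bids=[-] asks=[#5:2@95]
After op 8 [order #6] limit_sell(price=100, qty=6): fills=none; bids=[-] asks=[#5:2@95 #6:6@100]
After op 9 [order #7] limit_sell(price=100, qty=10): fills=none; bids=[-] asks=[#5:2@95 #6:6@100 #7:10@100]

Answer: BIDS (highest first):
  (empty)
ASKS (lowest first):
  #5: 2@95
  #6: 6@100
  #7: 10@100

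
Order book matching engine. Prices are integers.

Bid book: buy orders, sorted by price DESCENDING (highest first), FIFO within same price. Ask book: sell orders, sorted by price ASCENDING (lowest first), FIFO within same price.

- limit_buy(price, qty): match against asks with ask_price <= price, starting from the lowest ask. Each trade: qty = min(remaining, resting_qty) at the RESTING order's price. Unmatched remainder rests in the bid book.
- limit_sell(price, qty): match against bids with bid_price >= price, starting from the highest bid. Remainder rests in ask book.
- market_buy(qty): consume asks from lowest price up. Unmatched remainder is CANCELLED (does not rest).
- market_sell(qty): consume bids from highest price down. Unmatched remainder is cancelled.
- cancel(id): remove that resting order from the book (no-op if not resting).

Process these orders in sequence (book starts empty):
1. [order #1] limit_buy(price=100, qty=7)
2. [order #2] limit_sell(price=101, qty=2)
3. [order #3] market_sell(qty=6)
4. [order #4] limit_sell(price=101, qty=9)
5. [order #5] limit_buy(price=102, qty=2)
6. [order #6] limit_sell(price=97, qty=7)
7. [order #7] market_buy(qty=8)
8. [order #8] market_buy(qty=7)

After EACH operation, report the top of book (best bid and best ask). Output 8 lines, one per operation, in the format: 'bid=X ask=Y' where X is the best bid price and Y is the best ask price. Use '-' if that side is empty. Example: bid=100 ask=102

After op 1 [order #1] limit_buy(price=100, qty=7): fills=none; bids=[#1:7@100] asks=[-]
After op 2 [order #2] limit_sell(price=101, qty=2): fills=none; bids=[#1:7@100] asks=[#2:2@101]
After op 3 [order #3] market_sell(qty=6): fills=#1x#3:6@100; bids=[#1:1@100] asks=[#2:2@101]
After op 4 [order #4] limit_sell(price=101, qty=9): fills=none; bids=[#1:1@100] asks=[#2:2@101 #4:9@101]
After op 5 [order #5] limit_buy(price=102, qty=2): fills=#5x#2:2@101; bids=[#1:1@100] asks=[#4:9@101]
After op 6 [order #6] limit_sell(price=97, qty=7): fills=#1x#6:1@100; bids=[-] asks=[#6:6@97 #4:9@101]
After op 7 [order #7] market_buy(qty=8): fills=#7x#6:6@97 #7x#4:2@101; bids=[-] asks=[#4:7@101]
After op 8 [order #8] market_buy(qty=7): fills=#8x#4:7@101; bids=[-] asks=[-]

Answer: bid=100 ask=-
bid=100 ask=101
bid=100 ask=101
bid=100 ask=101
bid=100 ask=101
bid=- ask=97
bid=- ask=101
bid=- ask=-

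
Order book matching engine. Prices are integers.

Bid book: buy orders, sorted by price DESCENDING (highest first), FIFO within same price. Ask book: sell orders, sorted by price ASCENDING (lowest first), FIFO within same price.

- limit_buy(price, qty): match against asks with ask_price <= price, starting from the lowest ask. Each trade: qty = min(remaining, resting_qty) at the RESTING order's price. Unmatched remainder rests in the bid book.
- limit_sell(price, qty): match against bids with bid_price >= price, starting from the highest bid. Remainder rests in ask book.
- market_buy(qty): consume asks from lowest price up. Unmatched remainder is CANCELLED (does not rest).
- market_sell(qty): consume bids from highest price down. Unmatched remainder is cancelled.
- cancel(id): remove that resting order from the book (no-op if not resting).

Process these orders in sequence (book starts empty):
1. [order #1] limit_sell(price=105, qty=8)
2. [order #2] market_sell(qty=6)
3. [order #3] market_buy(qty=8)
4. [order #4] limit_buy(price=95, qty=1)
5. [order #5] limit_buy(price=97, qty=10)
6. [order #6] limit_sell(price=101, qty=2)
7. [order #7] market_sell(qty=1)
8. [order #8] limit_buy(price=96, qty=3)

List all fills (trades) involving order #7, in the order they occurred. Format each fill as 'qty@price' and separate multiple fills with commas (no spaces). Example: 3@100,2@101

After op 1 [order #1] limit_sell(price=105, qty=8): fills=none; bids=[-] asks=[#1:8@105]
After op 2 [order #2] market_sell(qty=6): fills=none; bids=[-] asks=[#1:8@105]
After op 3 [order #3] market_buy(qty=8): fills=#3x#1:8@105; bids=[-] asks=[-]
After op 4 [order #4] limit_buy(price=95, qty=1): fills=none; bids=[#4:1@95] asks=[-]
After op 5 [order #5] limit_buy(price=97, qty=10): fills=none; bids=[#5:10@97 #4:1@95] asks=[-]
After op 6 [order #6] limit_sell(price=101, qty=2): fills=none; bids=[#5:10@97 #4:1@95] asks=[#6:2@101]
After op 7 [order #7] market_sell(qty=1): fills=#5x#7:1@97; bids=[#5:9@97 #4:1@95] asks=[#6:2@101]
After op 8 [order #8] limit_buy(price=96, qty=3): fills=none; bids=[#5:9@97 #8:3@96 #4:1@95] asks=[#6:2@101]

Answer: 1@97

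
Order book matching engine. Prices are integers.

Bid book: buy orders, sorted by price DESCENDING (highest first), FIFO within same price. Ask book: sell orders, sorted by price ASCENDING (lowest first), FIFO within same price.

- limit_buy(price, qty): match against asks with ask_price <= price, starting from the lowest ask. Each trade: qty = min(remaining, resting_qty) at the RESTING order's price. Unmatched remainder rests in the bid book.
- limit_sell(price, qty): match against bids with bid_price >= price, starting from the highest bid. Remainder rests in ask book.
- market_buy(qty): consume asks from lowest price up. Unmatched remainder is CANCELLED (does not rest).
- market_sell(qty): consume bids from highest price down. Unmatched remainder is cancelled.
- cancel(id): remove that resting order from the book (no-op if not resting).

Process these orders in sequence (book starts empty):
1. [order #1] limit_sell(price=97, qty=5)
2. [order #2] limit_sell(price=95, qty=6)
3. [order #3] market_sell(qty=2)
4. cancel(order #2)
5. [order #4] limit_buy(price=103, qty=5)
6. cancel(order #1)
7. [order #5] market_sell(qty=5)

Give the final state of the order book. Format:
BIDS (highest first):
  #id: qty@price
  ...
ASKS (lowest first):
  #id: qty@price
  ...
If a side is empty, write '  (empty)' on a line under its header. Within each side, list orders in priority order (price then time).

After op 1 [order #1] limit_sell(price=97, qty=5): fills=none; bids=[-] asks=[#1:5@97]
After op 2 [order #2] limit_sell(price=95, qty=6): fills=none; bids=[-] asks=[#2:6@95 #1:5@97]
After op 3 [order #3] market_sell(qty=2): fills=none; bids=[-] asks=[#2:6@95 #1:5@97]
After op 4 cancel(order #2): fills=none; bids=[-] asks=[#1:5@97]
After op 5 [order #4] limit_buy(price=103, qty=5): fills=#4x#1:5@97; bids=[-] asks=[-]
After op 6 cancel(order #1): fills=none; bids=[-] asks=[-]
After op 7 [order #5] market_sell(qty=5): fills=none; bids=[-] asks=[-]

Answer: BIDS (highest first):
  (empty)
ASKS (lowest first):
  (empty)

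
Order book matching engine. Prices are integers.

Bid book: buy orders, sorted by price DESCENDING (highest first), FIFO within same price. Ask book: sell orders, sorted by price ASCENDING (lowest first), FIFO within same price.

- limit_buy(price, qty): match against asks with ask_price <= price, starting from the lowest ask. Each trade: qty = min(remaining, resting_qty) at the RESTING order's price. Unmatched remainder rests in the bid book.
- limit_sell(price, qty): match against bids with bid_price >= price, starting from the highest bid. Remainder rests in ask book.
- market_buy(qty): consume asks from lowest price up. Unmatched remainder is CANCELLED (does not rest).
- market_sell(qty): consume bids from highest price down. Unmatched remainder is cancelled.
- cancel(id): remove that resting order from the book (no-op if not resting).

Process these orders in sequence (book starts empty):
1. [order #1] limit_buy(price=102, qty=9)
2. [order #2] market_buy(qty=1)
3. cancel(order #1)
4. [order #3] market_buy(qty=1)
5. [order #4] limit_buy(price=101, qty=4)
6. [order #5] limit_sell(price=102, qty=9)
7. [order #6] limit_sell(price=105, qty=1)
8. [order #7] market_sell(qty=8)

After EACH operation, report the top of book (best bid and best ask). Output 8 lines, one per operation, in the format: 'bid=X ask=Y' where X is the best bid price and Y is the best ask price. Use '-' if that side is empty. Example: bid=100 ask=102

Answer: bid=102 ask=-
bid=102 ask=-
bid=- ask=-
bid=- ask=-
bid=101 ask=-
bid=101 ask=102
bid=101 ask=102
bid=- ask=102

Derivation:
After op 1 [order #1] limit_buy(price=102, qty=9): fills=none; bids=[#1:9@102] asks=[-]
After op 2 [order #2] market_buy(qty=1): fills=none; bids=[#1:9@102] asks=[-]
After op 3 cancel(order #1): fills=none; bids=[-] asks=[-]
After op 4 [order #3] market_buy(qty=1): fills=none; bids=[-] asks=[-]
After op 5 [order #4] limit_buy(price=101, qty=4): fills=none; bids=[#4:4@101] asks=[-]
After op 6 [order #5] limit_sell(price=102, qty=9): fills=none; bids=[#4:4@101] asks=[#5:9@102]
After op 7 [order #6] limit_sell(price=105, qty=1): fills=none; bids=[#4:4@101] asks=[#5:9@102 #6:1@105]
After op 8 [order #7] market_sell(qty=8): fills=#4x#7:4@101; bids=[-] asks=[#5:9@102 #6:1@105]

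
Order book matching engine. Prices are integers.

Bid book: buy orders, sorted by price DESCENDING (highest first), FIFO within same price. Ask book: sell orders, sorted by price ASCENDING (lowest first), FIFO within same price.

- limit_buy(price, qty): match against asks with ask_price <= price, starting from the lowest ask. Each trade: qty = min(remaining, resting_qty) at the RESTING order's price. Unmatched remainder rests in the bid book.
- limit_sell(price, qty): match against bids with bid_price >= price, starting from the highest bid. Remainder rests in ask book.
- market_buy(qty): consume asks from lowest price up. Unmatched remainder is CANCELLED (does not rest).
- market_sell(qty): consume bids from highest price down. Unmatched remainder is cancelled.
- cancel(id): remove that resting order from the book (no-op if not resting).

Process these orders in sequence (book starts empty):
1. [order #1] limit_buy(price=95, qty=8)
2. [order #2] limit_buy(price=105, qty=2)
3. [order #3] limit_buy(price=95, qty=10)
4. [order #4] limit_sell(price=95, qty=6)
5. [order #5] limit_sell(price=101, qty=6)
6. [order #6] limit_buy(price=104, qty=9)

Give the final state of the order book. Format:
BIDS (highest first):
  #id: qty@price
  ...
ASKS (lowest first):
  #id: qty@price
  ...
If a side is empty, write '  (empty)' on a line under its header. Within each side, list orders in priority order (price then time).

After op 1 [order #1] limit_buy(price=95, qty=8): fills=none; bids=[#1:8@95] asks=[-]
After op 2 [order #2] limit_buy(price=105, qty=2): fills=none; bids=[#2:2@105 #1:8@95] asks=[-]
After op 3 [order #3] limit_buy(price=95, qty=10): fills=none; bids=[#2:2@105 #1:8@95 #3:10@95] asks=[-]
After op 4 [order #4] limit_sell(price=95, qty=6): fills=#2x#4:2@105 #1x#4:4@95; bids=[#1:4@95 #3:10@95] asks=[-]
After op 5 [order #5] limit_sell(price=101, qty=6): fills=none; bids=[#1:4@95 #3:10@95] asks=[#5:6@101]
After op 6 [order #6] limit_buy(price=104, qty=9): fills=#6x#5:6@101; bids=[#6:3@104 #1:4@95 #3:10@95] asks=[-]

Answer: BIDS (highest first):
  #6: 3@104
  #1: 4@95
  #3: 10@95
ASKS (lowest first):
  (empty)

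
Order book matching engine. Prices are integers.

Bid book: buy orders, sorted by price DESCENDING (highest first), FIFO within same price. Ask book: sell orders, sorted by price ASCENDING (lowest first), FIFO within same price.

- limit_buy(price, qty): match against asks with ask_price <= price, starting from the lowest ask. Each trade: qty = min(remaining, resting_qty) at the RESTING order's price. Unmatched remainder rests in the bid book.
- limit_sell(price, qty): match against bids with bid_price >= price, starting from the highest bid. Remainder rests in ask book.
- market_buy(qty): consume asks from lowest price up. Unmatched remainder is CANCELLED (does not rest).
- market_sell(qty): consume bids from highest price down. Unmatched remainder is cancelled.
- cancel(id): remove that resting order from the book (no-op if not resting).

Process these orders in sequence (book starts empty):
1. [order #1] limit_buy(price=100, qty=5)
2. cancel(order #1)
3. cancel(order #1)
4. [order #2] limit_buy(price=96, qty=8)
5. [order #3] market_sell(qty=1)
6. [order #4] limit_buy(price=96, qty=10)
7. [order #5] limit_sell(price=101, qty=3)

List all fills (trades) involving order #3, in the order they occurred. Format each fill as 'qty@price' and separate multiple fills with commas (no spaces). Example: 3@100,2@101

Answer: 1@96

Derivation:
After op 1 [order #1] limit_buy(price=100, qty=5): fills=none; bids=[#1:5@100] asks=[-]
After op 2 cancel(order #1): fills=none; bids=[-] asks=[-]
After op 3 cancel(order #1): fills=none; bids=[-] asks=[-]
After op 4 [order #2] limit_buy(price=96, qty=8): fills=none; bids=[#2:8@96] asks=[-]
After op 5 [order #3] market_sell(qty=1): fills=#2x#3:1@96; bids=[#2:7@96] asks=[-]
After op 6 [order #4] limit_buy(price=96, qty=10): fills=none; bids=[#2:7@96 #4:10@96] asks=[-]
After op 7 [order #5] limit_sell(price=101, qty=3): fills=none; bids=[#2:7@96 #4:10@96] asks=[#5:3@101]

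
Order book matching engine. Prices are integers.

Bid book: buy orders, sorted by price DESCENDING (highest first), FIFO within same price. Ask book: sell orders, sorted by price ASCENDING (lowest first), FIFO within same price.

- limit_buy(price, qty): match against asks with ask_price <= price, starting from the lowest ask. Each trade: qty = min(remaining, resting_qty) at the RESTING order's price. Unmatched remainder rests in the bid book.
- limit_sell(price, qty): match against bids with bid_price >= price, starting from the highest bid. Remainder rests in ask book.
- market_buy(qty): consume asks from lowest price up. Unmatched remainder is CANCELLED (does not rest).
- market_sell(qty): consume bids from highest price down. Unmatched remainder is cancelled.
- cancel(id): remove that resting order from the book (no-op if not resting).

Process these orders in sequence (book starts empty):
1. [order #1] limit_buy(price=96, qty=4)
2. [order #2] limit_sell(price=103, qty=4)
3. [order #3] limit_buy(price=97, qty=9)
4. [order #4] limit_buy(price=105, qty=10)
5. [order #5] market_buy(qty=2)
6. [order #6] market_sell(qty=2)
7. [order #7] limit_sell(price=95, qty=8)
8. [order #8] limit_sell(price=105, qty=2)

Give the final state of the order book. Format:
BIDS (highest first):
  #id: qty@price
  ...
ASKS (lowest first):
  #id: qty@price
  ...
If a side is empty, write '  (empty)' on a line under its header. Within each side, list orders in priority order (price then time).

Answer: BIDS (highest first):
  #3: 5@97
  #1: 4@96
ASKS (lowest first):
  #8: 2@105

Derivation:
After op 1 [order #1] limit_buy(price=96, qty=4): fills=none; bids=[#1:4@96] asks=[-]
After op 2 [order #2] limit_sell(price=103, qty=4): fills=none; bids=[#1:4@96] asks=[#2:4@103]
After op 3 [order #3] limit_buy(price=97, qty=9): fills=none; bids=[#3:9@97 #1:4@96] asks=[#2:4@103]
After op 4 [order #4] limit_buy(price=105, qty=10): fills=#4x#2:4@103; bids=[#4:6@105 #3:9@97 #1:4@96] asks=[-]
After op 5 [order #5] market_buy(qty=2): fills=none; bids=[#4:6@105 #3:9@97 #1:4@96] asks=[-]
After op 6 [order #6] market_sell(qty=2): fills=#4x#6:2@105; bids=[#4:4@105 #3:9@97 #1:4@96] asks=[-]
After op 7 [order #7] limit_sell(price=95, qty=8): fills=#4x#7:4@105 #3x#7:4@97; bids=[#3:5@97 #1:4@96] asks=[-]
After op 8 [order #8] limit_sell(price=105, qty=2): fills=none; bids=[#3:5@97 #1:4@96] asks=[#8:2@105]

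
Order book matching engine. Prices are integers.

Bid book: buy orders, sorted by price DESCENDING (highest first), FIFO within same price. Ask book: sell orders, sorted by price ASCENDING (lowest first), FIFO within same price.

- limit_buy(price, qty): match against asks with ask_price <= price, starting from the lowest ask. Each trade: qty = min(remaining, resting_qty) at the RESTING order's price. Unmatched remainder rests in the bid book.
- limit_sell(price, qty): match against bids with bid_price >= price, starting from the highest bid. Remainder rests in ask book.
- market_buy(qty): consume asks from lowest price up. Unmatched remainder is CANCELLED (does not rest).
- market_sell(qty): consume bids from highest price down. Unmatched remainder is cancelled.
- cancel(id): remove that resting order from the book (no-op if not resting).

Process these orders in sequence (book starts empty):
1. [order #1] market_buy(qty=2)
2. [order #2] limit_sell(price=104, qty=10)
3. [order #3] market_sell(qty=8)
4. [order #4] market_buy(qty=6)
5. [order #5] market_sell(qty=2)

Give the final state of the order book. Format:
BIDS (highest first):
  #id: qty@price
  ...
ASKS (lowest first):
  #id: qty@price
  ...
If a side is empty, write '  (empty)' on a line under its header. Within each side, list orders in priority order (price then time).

After op 1 [order #1] market_buy(qty=2): fills=none; bids=[-] asks=[-]
After op 2 [order #2] limit_sell(price=104, qty=10): fills=none; bids=[-] asks=[#2:10@104]
After op 3 [order #3] market_sell(qty=8): fills=none; bids=[-] asks=[#2:10@104]
After op 4 [order #4] market_buy(qty=6): fills=#4x#2:6@104; bids=[-] asks=[#2:4@104]
After op 5 [order #5] market_sell(qty=2): fills=none; bids=[-] asks=[#2:4@104]

Answer: BIDS (highest first):
  (empty)
ASKS (lowest first):
  #2: 4@104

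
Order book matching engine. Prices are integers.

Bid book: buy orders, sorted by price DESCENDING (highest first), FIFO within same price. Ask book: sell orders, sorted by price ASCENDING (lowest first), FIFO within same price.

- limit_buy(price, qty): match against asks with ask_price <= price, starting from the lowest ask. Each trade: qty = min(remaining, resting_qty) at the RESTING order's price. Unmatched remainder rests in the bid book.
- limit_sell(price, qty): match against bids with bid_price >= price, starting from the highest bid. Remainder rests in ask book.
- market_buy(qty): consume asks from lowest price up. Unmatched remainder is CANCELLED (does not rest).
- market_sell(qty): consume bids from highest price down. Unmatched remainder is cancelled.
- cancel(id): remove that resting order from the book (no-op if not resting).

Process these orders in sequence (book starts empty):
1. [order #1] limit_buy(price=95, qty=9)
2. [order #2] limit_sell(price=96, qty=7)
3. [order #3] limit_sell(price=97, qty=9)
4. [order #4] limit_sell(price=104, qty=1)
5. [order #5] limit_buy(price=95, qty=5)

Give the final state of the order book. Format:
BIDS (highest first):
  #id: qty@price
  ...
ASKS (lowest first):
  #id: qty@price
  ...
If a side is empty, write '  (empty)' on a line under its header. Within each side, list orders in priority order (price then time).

After op 1 [order #1] limit_buy(price=95, qty=9): fills=none; bids=[#1:9@95] asks=[-]
After op 2 [order #2] limit_sell(price=96, qty=7): fills=none; bids=[#1:9@95] asks=[#2:7@96]
After op 3 [order #3] limit_sell(price=97, qty=9): fills=none; bids=[#1:9@95] asks=[#2:7@96 #3:9@97]
After op 4 [order #4] limit_sell(price=104, qty=1): fills=none; bids=[#1:9@95] asks=[#2:7@96 #3:9@97 #4:1@104]
After op 5 [order #5] limit_buy(price=95, qty=5): fills=none; bids=[#1:9@95 #5:5@95] asks=[#2:7@96 #3:9@97 #4:1@104]

Answer: BIDS (highest first):
  #1: 9@95
  #5: 5@95
ASKS (lowest first):
  #2: 7@96
  #3: 9@97
  #4: 1@104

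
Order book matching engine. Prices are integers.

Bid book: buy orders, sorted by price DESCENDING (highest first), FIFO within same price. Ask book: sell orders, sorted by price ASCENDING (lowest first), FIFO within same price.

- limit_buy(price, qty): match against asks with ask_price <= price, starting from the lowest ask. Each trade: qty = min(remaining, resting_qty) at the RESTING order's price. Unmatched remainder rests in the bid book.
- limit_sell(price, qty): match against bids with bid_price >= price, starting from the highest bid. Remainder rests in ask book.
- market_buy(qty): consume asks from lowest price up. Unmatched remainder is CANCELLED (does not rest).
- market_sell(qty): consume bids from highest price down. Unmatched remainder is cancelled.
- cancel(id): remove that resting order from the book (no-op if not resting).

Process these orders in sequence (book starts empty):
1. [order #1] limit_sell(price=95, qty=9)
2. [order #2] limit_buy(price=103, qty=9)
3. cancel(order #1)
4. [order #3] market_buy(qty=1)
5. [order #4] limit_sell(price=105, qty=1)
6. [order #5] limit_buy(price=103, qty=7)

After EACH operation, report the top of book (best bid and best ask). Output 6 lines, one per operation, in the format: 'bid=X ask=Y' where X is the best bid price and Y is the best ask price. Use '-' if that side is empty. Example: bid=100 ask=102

Answer: bid=- ask=95
bid=- ask=-
bid=- ask=-
bid=- ask=-
bid=- ask=105
bid=103 ask=105

Derivation:
After op 1 [order #1] limit_sell(price=95, qty=9): fills=none; bids=[-] asks=[#1:9@95]
After op 2 [order #2] limit_buy(price=103, qty=9): fills=#2x#1:9@95; bids=[-] asks=[-]
After op 3 cancel(order #1): fills=none; bids=[-] asks=[-]
After op 4 [order #3] market_buy(qty=1): fills=none; bids=[-] asks=[-]
After op 5 [order #4] limit_sell(price=105, qty=1): fills=none; bids=[-] asks=[#4:1@105]
After op 6 [order #5] limit_buy(price=103, qty=7): fills=none; bids=[#5:7@103] asks=[#4:1@105]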